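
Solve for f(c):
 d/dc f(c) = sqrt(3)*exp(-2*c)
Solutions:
 f(c) = C1 - sqrt(3)*exp(-2*c)/2


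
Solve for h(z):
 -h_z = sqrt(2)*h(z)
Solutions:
 h(z) = C1*exp(-sqrt(2)*z)


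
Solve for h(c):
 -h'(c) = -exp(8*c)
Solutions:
 h(c) = C1 + exp(8*c)/8


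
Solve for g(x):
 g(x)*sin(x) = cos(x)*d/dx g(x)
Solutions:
 g(x) = C1/cos(x)


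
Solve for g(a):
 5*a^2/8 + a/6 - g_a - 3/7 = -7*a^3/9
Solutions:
 g(a) = C1 + 7*a^4/36 + 5*a^3/24 + a^2/12 - 3*a/7


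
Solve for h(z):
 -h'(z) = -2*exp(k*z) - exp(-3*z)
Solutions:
 h(z) = C1 - exp(-3*z)/3 + 2*exp(k*z)/k


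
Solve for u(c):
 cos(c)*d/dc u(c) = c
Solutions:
 u(c) = C1 + Integral(c/cos(c), c)


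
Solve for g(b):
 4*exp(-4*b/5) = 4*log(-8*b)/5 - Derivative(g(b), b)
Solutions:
 g(b) = C1 + 4*b*log(-b)/5 + 4*b*(-1 + 3*log(2))/5 + 5*exp(-4*b/5)


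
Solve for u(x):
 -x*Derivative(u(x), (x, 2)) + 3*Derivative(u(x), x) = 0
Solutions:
 u(x) = C1 + C2*x^4


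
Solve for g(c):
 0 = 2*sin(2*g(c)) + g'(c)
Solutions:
 g(c) = pi - acos((-C1 - exp(8*c))/(C1 - exp(8*c)))/2
 g(c) = acos((-C1 - exp(8*c))/(C1 - exp(8*c)))/2


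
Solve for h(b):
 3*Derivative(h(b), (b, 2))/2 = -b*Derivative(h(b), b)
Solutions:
 h(b) = C1 + C2*erf(sqrt(3)*b/3)


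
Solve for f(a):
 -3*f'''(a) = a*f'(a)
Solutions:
 f(a) = C1 + Integral(C2*airyai(-3^(2/3)*a/3) + C3*airybi(-3^(2/3)*a/3), a)


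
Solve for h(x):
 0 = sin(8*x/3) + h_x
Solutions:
 h(x) = C1 + 3*cos(8*x/3)/8


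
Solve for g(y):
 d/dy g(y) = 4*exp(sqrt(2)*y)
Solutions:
 g(y) = C1 + 2*sqrt(2)*exp(sqrt(2)*y)


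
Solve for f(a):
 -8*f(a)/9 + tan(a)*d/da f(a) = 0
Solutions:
 f(a) = C1*sin(a)^(8/9)


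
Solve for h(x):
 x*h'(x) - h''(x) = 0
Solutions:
 h(x) = C1 + C2*erfi(sqrt(2)*x/2)


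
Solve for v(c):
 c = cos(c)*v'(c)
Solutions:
 v(c) = C1 + Integral(c/cos(c), c)


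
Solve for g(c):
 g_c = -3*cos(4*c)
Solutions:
 g(c) = C1 - 3*sin(4*c)/4


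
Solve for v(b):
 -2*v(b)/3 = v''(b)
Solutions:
 v(b) = C1*sin(sqrt(6)*b/3) + C2*cos(sqrt(6)*b/3)


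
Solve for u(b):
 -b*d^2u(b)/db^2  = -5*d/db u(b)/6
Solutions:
 u(b) = C1 + C2*b^(11/6)


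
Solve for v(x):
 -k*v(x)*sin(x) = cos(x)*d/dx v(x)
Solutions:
 v(x) = C1*exp(k*log(cos(x)))


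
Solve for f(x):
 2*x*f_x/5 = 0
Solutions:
 f(x) = C1


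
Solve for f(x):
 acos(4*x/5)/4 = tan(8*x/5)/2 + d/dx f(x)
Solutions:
 f(x) = C1 + x*acos(4*x/5)/4 - sqrt(25 - 16*x^2)/16 + 5*log(cos(8*x/5))/16


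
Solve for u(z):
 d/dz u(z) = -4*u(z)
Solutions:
 u(z) = C1*exp(-4*z)


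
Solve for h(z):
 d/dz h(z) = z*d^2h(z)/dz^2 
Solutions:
 h(z) = C1 + C2*z^2


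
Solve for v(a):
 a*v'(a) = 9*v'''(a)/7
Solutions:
 v(a) = C1 + Integral(C2*airyai(21^(1/3)*a/3) + C3*airybi(21^(1/3)*a/3), a)


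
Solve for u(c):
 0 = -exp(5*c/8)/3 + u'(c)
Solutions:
 u(c) = C1 + 8*exp(5*c/8)/15


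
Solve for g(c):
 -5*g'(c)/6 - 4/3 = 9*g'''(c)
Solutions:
 g(c) = C1 + C2*sin(sqrt(30)*c/18) + C3*cos(sqrt(30)*c/18) - 8*c/5


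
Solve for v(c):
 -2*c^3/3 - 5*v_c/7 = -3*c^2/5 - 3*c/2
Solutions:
 v(c) = C1 - 7*c^4/30 + 7*c^3/25 + 21*c^2/20


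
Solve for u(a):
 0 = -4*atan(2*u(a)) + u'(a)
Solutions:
 Integral(1/atan(2*_y), (_y, u(a))) = C1 + 4*a


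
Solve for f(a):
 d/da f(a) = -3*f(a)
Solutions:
 f(a) = C1*exp(-3*a)


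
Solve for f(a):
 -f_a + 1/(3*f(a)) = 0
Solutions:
 f(a) = -sqrt(C1 + 6*a)/3
 f(a) = sqrt(C1 + 6*a)/3


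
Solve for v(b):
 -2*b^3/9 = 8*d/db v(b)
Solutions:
 v(b) = C1 - b^4/144


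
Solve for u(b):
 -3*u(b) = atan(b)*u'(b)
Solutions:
 u(b) = C1*exp(-3*Integral(1/atan(b), b))


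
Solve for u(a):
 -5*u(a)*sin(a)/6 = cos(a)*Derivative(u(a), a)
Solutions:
 u(a) = C1*cos(a)^(5/6)


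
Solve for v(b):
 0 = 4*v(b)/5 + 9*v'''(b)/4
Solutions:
 v(b) = C3*exp(-2*150^(1/3)*b/15) + (C1*sin(3^(5/6)*50^(1/3)*b/15) + C2*cos(3^(5/6)*50^(1/3)*b/15))*exp(150^(1/3)*b/15)


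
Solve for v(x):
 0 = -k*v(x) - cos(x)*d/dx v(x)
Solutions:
 v(x) = C1*exp(k*(log(sin(x) - 1) - log(sin(x) + 1))/2)


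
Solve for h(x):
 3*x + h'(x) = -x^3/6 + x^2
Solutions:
 h(x) = C1 - x^4/24 + x^3/3 - 3*x^2/2


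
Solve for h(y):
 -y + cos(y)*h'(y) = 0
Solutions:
 h(y) = C1 + Integral(y/cos(y), y)


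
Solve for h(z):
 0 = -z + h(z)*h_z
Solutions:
 h(z) = -sqrt(C1 + z^2)
 h(z) = sqrt(C1 + z^2)


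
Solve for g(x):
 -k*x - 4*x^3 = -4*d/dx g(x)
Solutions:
 g(x) = C1 + k*x^2/8 + x^4/4


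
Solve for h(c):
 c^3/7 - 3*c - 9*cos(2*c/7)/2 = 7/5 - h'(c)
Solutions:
 h(c) = C1 - c^4/28 + 3*c^2/2 + 7*c/5 + 63*sin(c/7)*cos(c/7)/2


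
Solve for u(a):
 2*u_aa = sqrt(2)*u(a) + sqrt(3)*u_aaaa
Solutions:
 u(a) = (C1*sin(2^(1/8)*3^(7/8)*a*sin(atan(sqrt(-1 + sqrt(6)))/2)/3) + C2*cos(2^(1/8)*3^(7/8)*a*sin(atan(sqrt(-1 + sqrt(6)))/2)/3))*exp(-2^(1/8)*3^(7/8)*a*cos(atan(sqrt(-1 + sqrt(6)))/2)/3) + (C3*sin(2^(1/8)*3^(7/8)*a*sin(atan(sqrt(-1 + sqrt(6)))/2)/3) + C4*cos(2^(1/8)*3^(7/8)*a*sin(atan(sqrt(-1 + sqrt(6)))/2)/3))*exp(2^(1/8)*3^(7/8)*a*cos(atan(sqrt(-1 + sqrt(6)))/2)/3)


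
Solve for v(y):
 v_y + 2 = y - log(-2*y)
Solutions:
 v(y) = C1 + y^2/2 - y*log(-y) + y*(-1 - log(2))


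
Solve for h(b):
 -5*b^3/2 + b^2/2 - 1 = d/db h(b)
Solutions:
 h(b) = C1 - 5*b^4/8 + b^3/6 - b


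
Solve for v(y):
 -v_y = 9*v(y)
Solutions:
 v(y) = C1*exp(-9*y)


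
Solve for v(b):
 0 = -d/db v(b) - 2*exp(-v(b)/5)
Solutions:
 v(b) = 5*log(C1 - 2*b/5)


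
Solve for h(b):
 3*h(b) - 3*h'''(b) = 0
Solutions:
 h(b) = C3*exp(b) + (C1*sin(sqrt(3)*b/2) + C2*cos(sqrt(3)*b/2))*exp(-b/2)


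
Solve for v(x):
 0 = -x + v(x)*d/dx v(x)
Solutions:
 v(x) = -sqrt(C1 + x^2)
 v(x) = sqrt(C1 + x^2)


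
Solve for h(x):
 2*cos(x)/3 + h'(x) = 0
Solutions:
 h(x) = C1 - 2*sin(x)/3


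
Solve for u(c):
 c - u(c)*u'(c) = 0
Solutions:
 u(c) = -sqrt(C1 + c^2)
 u(c) = sqrt(C1 + c^2)


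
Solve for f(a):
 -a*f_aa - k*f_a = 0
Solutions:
 f(a) = C1 + a^(1 - re(k))*(C2*sin(log(a)*Abs(im(k))) + C3*cos(log(a)*im(k)))


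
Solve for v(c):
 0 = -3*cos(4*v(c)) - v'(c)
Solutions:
 v(c) = -asin((C1 + exp(24*c))/(C1 - exp(24*c)))/4 + pi/4
 v(c) = asin((C1 + exp(24*c))/(C1 - exp(24*c)))/4


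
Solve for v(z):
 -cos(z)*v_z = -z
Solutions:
 v(z) = C1 + Integral(z/cos(z), z)


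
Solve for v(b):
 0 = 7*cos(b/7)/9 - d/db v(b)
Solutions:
 v(b) = C1 + 49*sin(b/7)/9


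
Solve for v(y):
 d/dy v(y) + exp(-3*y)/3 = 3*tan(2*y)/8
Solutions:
 v(y) = C1 + 3*log(tan(2*y)^2 + 1)/32 + exp(-3*y)/9


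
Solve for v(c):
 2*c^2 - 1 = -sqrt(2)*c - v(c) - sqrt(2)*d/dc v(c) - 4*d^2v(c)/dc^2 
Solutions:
 v(c) = -2*c^2 + 3*sqrt(2)*c + (C1*sin(sqrt(14)*c/8) + C2*cos(sqrt(14)*c/8))*exp(-sqrt(2)*c/8) + 11


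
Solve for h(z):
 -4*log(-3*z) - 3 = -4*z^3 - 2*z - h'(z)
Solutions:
 h(z) = C1 - z^4 - z^2 + 4*z*log(-z) + z*(-1 + 4*log(3))


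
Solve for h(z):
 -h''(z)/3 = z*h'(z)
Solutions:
 h(z) = C1 + C2*erf(sqrt(6)*z/2)


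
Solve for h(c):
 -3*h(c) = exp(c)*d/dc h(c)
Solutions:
 h(c) = C1*exp(3*exp(-c))


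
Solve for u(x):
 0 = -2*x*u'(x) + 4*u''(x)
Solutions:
 u(x) = C1 + C2*erfi(x/2)


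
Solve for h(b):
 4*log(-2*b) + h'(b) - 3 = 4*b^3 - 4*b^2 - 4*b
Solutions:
 h(b) = C1 + b^4 - 4*b^3/3 - 2*b^2 - 4*b*log(-b) + b*(7 - 4*log(2))


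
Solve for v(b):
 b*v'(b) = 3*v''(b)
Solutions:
 v(b) = C1 + C2*erfi(sqrt(6)*b/6)


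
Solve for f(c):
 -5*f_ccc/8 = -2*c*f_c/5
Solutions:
 f(c) = C1 + Integral(C2*airyai(2*10^(1/3)*c/5) + C3*airybi(2*10^(1/3)*c/5), c)


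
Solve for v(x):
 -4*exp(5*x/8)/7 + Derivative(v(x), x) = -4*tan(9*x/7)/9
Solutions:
 v(x) = C1 + 32*exp(5*x/8)/35 + 28*log(cos(9*x/7))/81


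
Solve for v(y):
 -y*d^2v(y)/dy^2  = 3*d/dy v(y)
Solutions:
 v(y) = C1 + C2/y^2


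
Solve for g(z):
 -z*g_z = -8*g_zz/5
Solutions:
 g(z) = C1 + C2*erfi(sqrt(5)*z/4)


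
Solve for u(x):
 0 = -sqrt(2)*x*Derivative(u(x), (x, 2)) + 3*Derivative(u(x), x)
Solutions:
 u(x) = C1 + C2*x^(1 + 3*sqrt(2)/2)


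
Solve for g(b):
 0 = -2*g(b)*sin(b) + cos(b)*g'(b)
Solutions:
 g(b) = C1/cos(b)^2


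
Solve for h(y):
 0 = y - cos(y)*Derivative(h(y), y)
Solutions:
 h(y) = C1 + Integral(y/cos(y), y)


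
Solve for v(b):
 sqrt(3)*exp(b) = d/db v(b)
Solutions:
 v(b) = C1 + sqrt(3)*exp(b)


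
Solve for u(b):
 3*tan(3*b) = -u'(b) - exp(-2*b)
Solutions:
 u(b) = C1 - log(tan(3*b)^2 + 1)/2 + exp(-2*b)/2


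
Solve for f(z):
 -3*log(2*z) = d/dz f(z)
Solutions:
 f(z) = C1 - 3*z*log(z) - z*log(8) + 3*z


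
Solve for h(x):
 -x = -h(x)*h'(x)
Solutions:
 h(x) = -sqrt(C1 + x^2)
 h(x) = sqrt(C1 + x^2)


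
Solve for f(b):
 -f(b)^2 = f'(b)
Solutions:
 f(b) = 1/(C1 + b)


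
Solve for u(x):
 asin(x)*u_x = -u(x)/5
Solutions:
 u(x) = C1*exp(-Integral(1/asin(x), x)/5)


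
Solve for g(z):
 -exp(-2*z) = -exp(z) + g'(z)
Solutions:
 g(z) = C1 + exp(z) + exp(-2*z)/2


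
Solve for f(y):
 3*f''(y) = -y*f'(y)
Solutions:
 f(y) = C1 + C2*erf(sqrt(6)*y/6)


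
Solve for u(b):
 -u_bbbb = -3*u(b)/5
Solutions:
 u(b) = C1*exp(-3^(1/4)*5^(3/4)*b/5) + C2*exp(3^(1/4)*5^(3/4)*b/5) + C3*sin(3^(1/4)*5^(3/4)*b/5) + C4*cos(3^(1/4)*5^(3/4)*b/5)


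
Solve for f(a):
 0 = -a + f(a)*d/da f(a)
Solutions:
 f(a) = -sqrt(C1 + a^2)
 f(a) = sqrt(C1 + a^2)


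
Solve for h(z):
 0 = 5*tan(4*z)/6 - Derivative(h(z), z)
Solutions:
 h(z) = C1 - 5*log(cos(4*z))/24


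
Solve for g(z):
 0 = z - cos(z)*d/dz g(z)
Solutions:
 g(z) = C1 + Integral(z/cos(z), z)


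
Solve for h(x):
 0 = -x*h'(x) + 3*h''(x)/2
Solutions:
 h(x) = C1 + C2*erfi(sqrt(3)*x/3)


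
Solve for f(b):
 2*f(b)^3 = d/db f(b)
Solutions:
 f(b) = -sqrt(2)*sqrt(-1/(C1 + 2*b))/2
 f(b) = sqrt(2)*sqrt(-1/(C1 + 2*b))/2


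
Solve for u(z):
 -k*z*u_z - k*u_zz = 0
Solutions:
 u(z) = C1 + C2*erf(sqrt(2)*z/2)


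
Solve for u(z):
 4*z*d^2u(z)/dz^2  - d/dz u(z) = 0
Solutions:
 u(z) = C1 + C2*z^(5/4)


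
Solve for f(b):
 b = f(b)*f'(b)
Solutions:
 f(b) = -sqrt(C1 + b^2)
 f(b) = sqrt(C1 + b^2)


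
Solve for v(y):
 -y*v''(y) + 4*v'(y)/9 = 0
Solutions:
 v(y) = C1 + C2*y^(13/9)


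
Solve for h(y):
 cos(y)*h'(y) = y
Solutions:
 h(y) = C1 + Integral(y/cos(y), y)


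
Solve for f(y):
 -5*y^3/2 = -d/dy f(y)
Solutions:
 f(y) = C1 + 5*y^4/8


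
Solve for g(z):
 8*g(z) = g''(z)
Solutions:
 g(z) = C1*exp(-2*sqrt(2)*z) + C2*exp(2*sqrt(2)*z)


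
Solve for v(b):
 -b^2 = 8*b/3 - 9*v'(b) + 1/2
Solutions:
 v(b) = C1 + b^3/27 + 4*b^2/27 + b/18


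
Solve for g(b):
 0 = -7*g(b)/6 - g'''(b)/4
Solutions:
 g(b) = C3*exp(-14^(1/3)*3^(2/3)*b/3) + (C1*sin(14^(1/3)*3^(1/6)*b/2) + C2*cos(14^(1/3)*3^(1/6)*b/2))*exp(14^(1/3)*3^(2/3)*b/6)


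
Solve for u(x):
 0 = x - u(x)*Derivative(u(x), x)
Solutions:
 u(x) = -sqrt(C1 + x^2)
 u(x) = sqrt(C1 + x^2)


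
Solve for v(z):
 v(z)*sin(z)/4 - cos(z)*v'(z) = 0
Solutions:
 v(z) = C1/cos(z)^(1/4)


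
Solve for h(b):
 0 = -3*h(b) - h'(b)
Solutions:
 h(b) = C1*exp(-3*b)


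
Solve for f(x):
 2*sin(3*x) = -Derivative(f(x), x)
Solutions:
 f(x) = C1 + 2*cos(3*x)/3


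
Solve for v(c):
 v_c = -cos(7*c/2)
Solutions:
 v(c) = C1 - 2*sin(7*c/2)/7


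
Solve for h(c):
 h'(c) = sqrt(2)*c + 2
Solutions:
 h(c) = C1 + sqrt(2)*c^2/2 + 2*c


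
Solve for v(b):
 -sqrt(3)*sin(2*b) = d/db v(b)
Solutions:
 v(b) = C1 + sqrt(3)*cos(2*b)/2


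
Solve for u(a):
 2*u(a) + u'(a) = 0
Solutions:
 u(a) = C1*exp(-2*a)


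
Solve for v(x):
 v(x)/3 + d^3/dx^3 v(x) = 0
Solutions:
 v(x) = C3*exp(-3^(2/3)*x/3) + (C1*sin(3^(1/6)*x/2) + C2*cos(3^(1/6)*x/2))*exp(3^(2/3)*x/6)


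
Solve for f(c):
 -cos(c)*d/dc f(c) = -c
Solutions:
 f(c) = C1 + Integral(c/cos(c), c)


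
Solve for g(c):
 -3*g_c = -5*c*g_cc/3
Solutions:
 g(c) = C1 + C2*c^(14/5)


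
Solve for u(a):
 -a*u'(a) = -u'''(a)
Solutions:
 u(a) = C1 + Integral(C2*airyai(a) + C3*airybi(a), a)


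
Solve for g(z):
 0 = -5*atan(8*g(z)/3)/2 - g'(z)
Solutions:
 Integral(1/atan(8*_y/3), (_y, g(z))) = C1 - 5*z/2


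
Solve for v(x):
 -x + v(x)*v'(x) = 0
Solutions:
 v(x) = -sqrt(C1 + x^2)
 v(x) = sqrt(C1 + x^2)


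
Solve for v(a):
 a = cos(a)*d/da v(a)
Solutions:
 v(a) = C1 + Integral(a/cos(a), a)


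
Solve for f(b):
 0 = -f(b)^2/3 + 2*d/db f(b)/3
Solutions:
 f(b) = -2/(C1 + b)


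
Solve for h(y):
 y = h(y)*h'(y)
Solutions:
 h(y) = -sqrt(C1 + y^2)
 h(y) = sqrt(C1 + y^2)


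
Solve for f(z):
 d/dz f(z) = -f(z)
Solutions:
 f(z) = C1*exp(-z)


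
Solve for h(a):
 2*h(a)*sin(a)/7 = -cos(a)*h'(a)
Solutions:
 h(a) = C1*cos(a)^(2/7)


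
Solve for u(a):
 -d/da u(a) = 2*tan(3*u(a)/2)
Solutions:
 u(a) = -2*asin(C1*exp(-3*a))/3 + 2*pi/3
 u(a) = 2*asin(C1*exp(-3*a))/3


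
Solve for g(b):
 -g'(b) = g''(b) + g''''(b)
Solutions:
 g(b) = C1 + C2*exp(6^(1/3)*b*(-2*3^(1/3)/(9 + sqrt(93))^(1/3) + 2^(1/3)*(9 + sqrt(93))^(1/3))/12)*sin(2^(1/3)*3^(1/6)*b*(6/(9 + sqrt(93))^(1/3) + 2^(1/3)*3^(2/3)*(9 + sqrt(93))^(1/3))/12) + C3*exp(6^(1/3)*b*(-2*3^(1/3)/(9 + sqrt(93))^(1/3) + 2^(1/3)*(9 + sqrt(93))^(1/3))/12)*cos(2^(1/3)*3^(1/6)*b*(6/(9 + sqrt(93))^(1/3) + 2^(1/3)*3^(2/3)*(9 + sqrt(93))^(1/3))/12) + C4*exp(-6^(1/3)*b*(-2*3^(1/3)/(9 + sqrt(93))^(1/3) + 2^(1/3)*(9 + sqrt(93))^(1/3))/6)


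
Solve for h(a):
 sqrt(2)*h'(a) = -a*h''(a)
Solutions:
 h(a) = C1 + C2*a^(1 - sqrt(2))


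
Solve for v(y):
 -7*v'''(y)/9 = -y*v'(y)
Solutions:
 v(y) = C1 + Integral(C2*airyai(21^(2/3)*y/7) + C3*airybi(21^(2/3)*y/7), y)


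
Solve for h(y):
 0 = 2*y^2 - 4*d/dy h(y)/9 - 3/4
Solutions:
 h(y) = C1 + 3*y^3/2 - 27*y/16


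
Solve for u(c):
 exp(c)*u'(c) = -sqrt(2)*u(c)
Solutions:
 u(c) = C1*exp(sqrt(2)*exp(-c))


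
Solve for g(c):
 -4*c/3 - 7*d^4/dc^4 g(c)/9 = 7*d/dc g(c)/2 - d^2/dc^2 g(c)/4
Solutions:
 g(c) = C1 + C2*exp(21^(1/3)*c*(21^(1/3)/(sqrt(86415) + 294)^(1/3) + (sqrt(86415) + 294)^(1/3))/28)*sin(3^(1/6)*7^(1/3)*c*(-3^(2/3)*(sqrt(86415) + 294)^(1/3) + 3*7^(1/3)/(sqrt(86415) + 294)^(1/3))/28) + C3*exp(21^(1/3)*c*(21^(1/3)/(sqrt(86415) + 294)^(1/3) + (sqrt(86415) + 294)^(1/3))/28)*cos(3^(1/6)*7^(1/3)*c*(-3^(2/3)*(sqrt(86415) + 294)^(1/3) + 3*7^(1/3)/(sqrt(86415) + 294)^(1/3))/28) + C4*exp(-21^(1/3)*c*(21^(1/3)/(sqrt(86415) + 294)^(1/3) + (sqrt(86415) + 294)^(1/3))/14) - 4*c^2/21 - 4*c/147


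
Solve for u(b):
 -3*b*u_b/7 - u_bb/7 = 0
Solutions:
 u(b) = C1 + C2*erf(sqrt(6)*b/2)


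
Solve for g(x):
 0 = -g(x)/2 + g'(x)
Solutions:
 g(x) = C1*exp(x/2)


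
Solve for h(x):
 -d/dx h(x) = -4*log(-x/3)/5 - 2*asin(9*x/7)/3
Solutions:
 h(x) = C1 + 4*x*log(-x)/5 + 2*x*asin(9*x/7)/3 - 4*x*log(3)/5 - 4*x/5 + 2*sqrt(49 - 81*x^2)/27


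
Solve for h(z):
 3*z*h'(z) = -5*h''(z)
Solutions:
 h(z) = C1 + C2*erf(sqrt(30)*z/10)


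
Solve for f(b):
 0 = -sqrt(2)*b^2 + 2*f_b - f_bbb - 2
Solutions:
 f(b) = C1 + C2*exp(-sqrt(2)*b) + C3*exp(sqrt(2)*b) + sqrt(2)*b^3/6 + sqrt(2)*b/2 + b


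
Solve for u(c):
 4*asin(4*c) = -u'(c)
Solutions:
 u(c) = C1 - 4*c*asin(4*c) - sqrt(1 - 16*c^2)


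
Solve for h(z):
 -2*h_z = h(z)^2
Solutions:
 h(z) = 2/(C1 + z)


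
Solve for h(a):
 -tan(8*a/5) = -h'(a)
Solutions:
 h(a) = C1 - 5*log(cos(8*a/5))/8


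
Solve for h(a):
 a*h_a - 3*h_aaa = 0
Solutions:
 h(a) = C1 + Integral(C2*airyai(3^(2/3)*a/3) + C3*airybi(3^(2/3)*a/3), a)


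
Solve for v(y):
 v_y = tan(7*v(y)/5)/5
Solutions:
 v(y) = -5*asin(C1*exp(7*y/25))/7 + 5*pi/7
 v(y) = 5*asin(C1*exp(7*y/25))/7


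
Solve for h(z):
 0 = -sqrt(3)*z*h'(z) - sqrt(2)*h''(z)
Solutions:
 h(z) = C1 + C2*erf(6^(1/4)*z/2)


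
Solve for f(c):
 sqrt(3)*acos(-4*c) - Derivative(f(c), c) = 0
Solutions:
 f(c) = C1 + sqrt(3)*(c*acos(-4*c) + sqrt(1 - 16*c^2)/4)


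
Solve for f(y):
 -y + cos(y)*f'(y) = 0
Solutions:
 f(y) = C1 + Integral(y/cos(y), y)


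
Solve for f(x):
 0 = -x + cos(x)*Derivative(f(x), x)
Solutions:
 f(x) = C1 + Integral(x/cos(x), x)


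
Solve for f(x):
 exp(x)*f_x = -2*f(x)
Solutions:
 f(x) = C1*exp(2*exp(-x))


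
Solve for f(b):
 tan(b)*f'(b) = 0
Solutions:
 f(b) = C1


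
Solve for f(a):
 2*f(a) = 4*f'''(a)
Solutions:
 f(a) = C3*exp(2^(2/3)*a/2) + (C1*sin(2^(2/3)*sqrt(3)*a/4) + C2*cos(2^(2/3)*sqrt(3)*a/4))*exp(-2^(2/3)*a/4)


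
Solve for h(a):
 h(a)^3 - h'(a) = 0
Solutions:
 h(a) = -sqrt(2)*sqrt(-1/(C1 + a))/2
 h(a) = sqrt(2)*sqrt(-1/(C1 + a))/2


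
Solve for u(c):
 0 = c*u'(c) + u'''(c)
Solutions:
 u(c) = C1 + Integral(C2*airyai(-c) + C3*airybi(-c), c)


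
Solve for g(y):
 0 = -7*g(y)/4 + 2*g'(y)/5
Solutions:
 g(y) = C1*exp(35*y/8)


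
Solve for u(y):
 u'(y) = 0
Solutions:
 u(y) = C1


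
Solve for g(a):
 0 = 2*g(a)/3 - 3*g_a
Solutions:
 g(a) = C1*exp(2*a/9)


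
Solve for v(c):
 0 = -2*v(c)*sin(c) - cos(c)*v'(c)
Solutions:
 v(c) = C1*cos(c)^2


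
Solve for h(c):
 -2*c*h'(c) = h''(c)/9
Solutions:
 h(c) = C1 + C2*erf(3*c)


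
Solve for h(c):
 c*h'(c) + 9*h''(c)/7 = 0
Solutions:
 h(c) = C1 + C2*erf(sqrt(14)*c/6)


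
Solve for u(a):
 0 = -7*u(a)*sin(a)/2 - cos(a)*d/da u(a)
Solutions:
 u(a) = C1*cos(a)^(7/2)


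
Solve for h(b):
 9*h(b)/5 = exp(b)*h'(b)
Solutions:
 h(b) = C1*exp(-9*exp(-b)/5)


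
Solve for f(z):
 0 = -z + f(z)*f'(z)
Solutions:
 f(z) = -sqrt(C1 + z^2)
 f(z) = sqrt(C1 + z^2)


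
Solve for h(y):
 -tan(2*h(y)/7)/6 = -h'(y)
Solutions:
 h(y) = -7*asin(C1*exp(y/21))/2 + 7*pi/2
 h(y) = 7*asin(C1*exp(y/21))/2


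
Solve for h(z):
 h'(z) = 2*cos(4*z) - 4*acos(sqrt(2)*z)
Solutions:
 h(z) = C1 - 4*z*acos(sqrt(2)*z) + 2*sqrt(2)*sqrt(1 - 2*z^2) + sin(4*z)/2


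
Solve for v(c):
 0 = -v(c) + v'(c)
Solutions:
 v(c) = C1*exp(c)


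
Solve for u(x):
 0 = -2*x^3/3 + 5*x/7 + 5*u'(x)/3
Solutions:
 u(x) = C1 + x^4/10 - 3*x^2/14


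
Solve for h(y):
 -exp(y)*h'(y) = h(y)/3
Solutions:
 h(y) = C1*exp(exp(-y)/3)


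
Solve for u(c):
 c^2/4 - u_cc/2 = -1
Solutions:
 u(c) = C1 + C2*c + c^4/24 + c^2


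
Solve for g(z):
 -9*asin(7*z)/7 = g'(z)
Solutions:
 g(z) = C1 - 9*z*asin(7*z)/7 - 9*sqrt(1 - 49*z^2)/49


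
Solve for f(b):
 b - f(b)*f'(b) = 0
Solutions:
 f(b) = -sqrt(C1 + b^2)
 f(b) = sqrt(C1 + b^2)


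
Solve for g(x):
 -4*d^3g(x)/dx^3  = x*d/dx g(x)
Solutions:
 g(x) = C1 + Integral(C2*airyai(-2^(1/3)*x/2) + C3*airybi(-2^(1/3)*x/2), x)


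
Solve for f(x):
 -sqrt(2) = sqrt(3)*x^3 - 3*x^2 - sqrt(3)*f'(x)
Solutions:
 f(x) = C1 + x^4/4 - sqrt(3)*x^3/3 + sqrt(6)*x/3


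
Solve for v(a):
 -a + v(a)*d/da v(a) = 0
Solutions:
 v(a) = -sqrt(C1 + a^2)
 v(a) = sqrt(C1 + a^2)


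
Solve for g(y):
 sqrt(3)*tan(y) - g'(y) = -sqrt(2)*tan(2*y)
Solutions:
 g(y) = C1 - sqrt(3)*log(cos(y)) - sqrt(2)*log(cos(2*y))/2


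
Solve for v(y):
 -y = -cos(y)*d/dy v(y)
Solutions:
 v(y) = C1 + Integral(y/cos(y), y)


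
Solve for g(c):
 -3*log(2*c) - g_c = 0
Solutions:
 g(c) = C1 - 3*c*log(c) - c*log(8) + 3*c


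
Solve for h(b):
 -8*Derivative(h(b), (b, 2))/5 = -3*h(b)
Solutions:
 h(b) = C1*exp(-sqrt(30)*b/4) + C2*exp(sqrt(30)*b/4)


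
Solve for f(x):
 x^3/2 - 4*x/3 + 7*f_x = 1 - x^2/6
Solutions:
 f(x) = C1 - x^4/56 - x^3/126 + 2*x^2/21 + x/7


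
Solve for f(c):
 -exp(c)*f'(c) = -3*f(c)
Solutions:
 f(c) = C1*exp(-3*exp(-c))


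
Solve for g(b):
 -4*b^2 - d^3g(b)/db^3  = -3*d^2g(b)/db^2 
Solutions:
 g(b) = C1 + C2*b + C3*exp(3*b) + b^4/9 + 4*b^3/27 + 4*b^2/27


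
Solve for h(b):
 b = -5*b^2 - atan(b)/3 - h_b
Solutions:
 h(b) = C1 - 5*b^3/3 - b^2/2 - b*atan(b)/3 + log(b^2 + 1)/6


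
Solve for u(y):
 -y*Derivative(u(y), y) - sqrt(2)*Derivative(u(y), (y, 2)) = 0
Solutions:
 u(y) = C1 + C2*erf(2^(1/4)*y/2)


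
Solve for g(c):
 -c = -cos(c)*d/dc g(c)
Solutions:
 g(c) = C1 + Integral(c/cos(c), c)


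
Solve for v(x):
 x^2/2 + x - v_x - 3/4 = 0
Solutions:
 v(x) = C1 + x^3/6 + x^2/2 - 3*x/4


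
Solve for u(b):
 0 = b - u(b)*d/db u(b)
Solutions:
 u(b) = -sqrt(C1 + b^2)
 u(b) = sqrt(C1 + b^2)


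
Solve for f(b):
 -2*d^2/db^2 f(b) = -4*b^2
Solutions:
 f(b) = C1 + C2*b + b^4/6


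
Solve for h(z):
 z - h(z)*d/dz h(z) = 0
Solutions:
 h(z) = -sqrt(C1 + z^2)
 h(z) = sqrt(C1 + z^2)


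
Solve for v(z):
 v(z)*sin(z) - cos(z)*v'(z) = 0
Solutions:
 v(z) = C1/cos(z)


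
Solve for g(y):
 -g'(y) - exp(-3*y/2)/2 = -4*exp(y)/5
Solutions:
 g(y) = C1 + 4*exp(y)/5 + exp(-3*y/2)/3


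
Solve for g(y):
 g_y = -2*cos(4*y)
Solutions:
 g(y) = C1 - sin(4*y)/2


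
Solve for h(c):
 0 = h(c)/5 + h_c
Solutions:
 h(c) = C1*exp(-c/5)


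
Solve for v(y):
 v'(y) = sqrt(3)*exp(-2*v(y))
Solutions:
 v(y) = log(-sqrt(C1 + 2*sqrt(3)*y))
 v(y) = log(C1 + 2*sqrt(3)*y)/2


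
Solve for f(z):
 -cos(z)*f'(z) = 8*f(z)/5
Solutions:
 f(z) = C1*(sin(z) - 1)^(4/5)/(sin(z) + 1)^(4/5)


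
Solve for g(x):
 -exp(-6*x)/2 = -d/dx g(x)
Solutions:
 g(x) = C1 - exp(-6*x)/12


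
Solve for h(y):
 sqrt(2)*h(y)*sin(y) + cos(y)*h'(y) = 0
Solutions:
 h(y) = C1*cos(y)^(sqrt(2))


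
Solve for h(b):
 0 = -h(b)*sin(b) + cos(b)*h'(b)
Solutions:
 h(b) = C1/cos(b)


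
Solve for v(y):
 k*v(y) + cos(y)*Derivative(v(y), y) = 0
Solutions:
 v(y) = C1*exp(k*(log(sin(y) - 1) - log(sin(y) + 1))/2)


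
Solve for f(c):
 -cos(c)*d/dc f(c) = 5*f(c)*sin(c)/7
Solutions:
 f(c) = C1*cos(c)^(5/7)


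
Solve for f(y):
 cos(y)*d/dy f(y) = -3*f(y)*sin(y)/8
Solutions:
 f(y) = C1*cos(y)^(3/8)


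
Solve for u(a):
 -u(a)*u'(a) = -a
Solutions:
 u(a) = -sqrt(C1 + a^2)
 u(a) = sqrt(C1 + a^2)


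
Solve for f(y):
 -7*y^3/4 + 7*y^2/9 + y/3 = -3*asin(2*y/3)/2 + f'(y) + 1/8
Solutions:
 f(y) = C1 - 7*y^4/16 + 7*y^3/27 + y^2/6 + 3*y*asin(2*y/3)/2 - y/8 + 3*sqrt(9 - 4*y^2)/4


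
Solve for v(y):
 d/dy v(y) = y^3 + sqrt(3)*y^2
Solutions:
 v(y) = C1 + y^4/4 + sqrt(3)*y^3/3


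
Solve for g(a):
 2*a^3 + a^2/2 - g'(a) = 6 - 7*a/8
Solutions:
 g(a) = C1 + a^4/2 + a^3/6 + 7*a^2/16 - 6*a


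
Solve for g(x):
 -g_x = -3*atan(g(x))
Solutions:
 Integral(1/atan(_y), (_y, g(x))) = C1 + 3*x


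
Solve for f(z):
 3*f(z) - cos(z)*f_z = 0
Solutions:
 f(z) = C1*(sin(z) + 1)^(3/2)/(sin(z) - 1)^(3/2)


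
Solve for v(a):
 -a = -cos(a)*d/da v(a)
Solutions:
 v(a) = C1 + Integral(a/cos(a), a)


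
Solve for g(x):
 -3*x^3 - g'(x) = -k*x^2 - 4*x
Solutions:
 g(x) = C1 + k*x^3/3 - 3*x^4/4 + 2*x^2


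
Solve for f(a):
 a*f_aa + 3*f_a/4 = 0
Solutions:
 f(a) = C1 + C2*a^(1/4)


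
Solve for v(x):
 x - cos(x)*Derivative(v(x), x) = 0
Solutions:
 v(x) = C1 + Integral(x/cos(x), x)


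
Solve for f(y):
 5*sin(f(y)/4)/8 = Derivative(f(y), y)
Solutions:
 -5*y/8 + 2*log(cos(f(y)/4) - 1) - 2*log(cos(f(y)/4) + 1) = C1


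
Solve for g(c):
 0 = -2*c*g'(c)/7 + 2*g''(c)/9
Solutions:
 g(c) = C1 + C2*erfi(3*sqrt(14)*c/14)


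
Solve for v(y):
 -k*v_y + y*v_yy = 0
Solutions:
 v(y) = C1 + y^(re(k) + 1)*(C2*sin(log(y)*Abs(im(k))) + C3*cos(log(y)*im(k)))


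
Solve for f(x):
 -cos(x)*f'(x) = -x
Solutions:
 f(x) = C1 + Integral(x/cos(x), x)


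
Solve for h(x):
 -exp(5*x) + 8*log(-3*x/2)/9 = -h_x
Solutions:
 h(x) = C1 - 8*x*log(-x)/9 + 8*x*(-log(3) + log(2) + 1)/9 + exp(5*x)/5


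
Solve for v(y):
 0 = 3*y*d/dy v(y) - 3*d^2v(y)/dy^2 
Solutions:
 v(y) = C1 + C2*erfi(sqrt(2)*y/2)


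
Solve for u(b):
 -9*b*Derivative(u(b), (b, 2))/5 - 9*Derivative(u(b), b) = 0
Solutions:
 u(b) = C1 + C2/b^4


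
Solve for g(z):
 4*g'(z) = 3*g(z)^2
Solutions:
 g(z) = -4/(C1 + 3*z)


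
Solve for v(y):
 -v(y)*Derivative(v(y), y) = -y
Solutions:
 v(y) = -sqrt(C1 + y^2)
 v(y) = sqrt(C1 + y^2)


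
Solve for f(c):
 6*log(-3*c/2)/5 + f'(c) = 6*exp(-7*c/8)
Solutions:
 f(c) = C1 - 6*c*log(-c)/5 + 6*c*(-log(3) + log(2) + 1)/5 - 48*exp(-7*c/8)/7


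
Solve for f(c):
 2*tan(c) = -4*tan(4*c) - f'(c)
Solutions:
 f(c) = C1 + 2*log(cos(c)) + log(cos(4*c))


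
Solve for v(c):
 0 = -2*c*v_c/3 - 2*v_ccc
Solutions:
 v(c) = C1 + Integral(C2*airyai(-3^(2/3)*c/3) + C3*airybi(-3^(2/3)*c/3), c)


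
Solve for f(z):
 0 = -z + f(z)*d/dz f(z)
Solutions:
 f(z) = -sqrt(C1 + z^2)
 f(z) = sqrt(C1 + z^2)


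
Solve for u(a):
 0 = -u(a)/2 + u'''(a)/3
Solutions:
 u(a) = C3*exp(2^(2/3)*3^(1/3)*a/2) + (C1*sin(2^(2/3)*3^(5/6)*a/4) + C2*cos(2^(2/3)*3^(5/6)*a/4))*exp(-2^(2/3)*3^(1/3)*a/4)


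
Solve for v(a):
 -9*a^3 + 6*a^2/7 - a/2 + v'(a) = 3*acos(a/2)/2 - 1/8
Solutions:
 v(a) = C1 + 9*a^4/4 - 2*a^3/7 + a^2/4 + 3*a*acos(a/2)/2 - a/8 - 3*sqrt(4 - a^2)/2


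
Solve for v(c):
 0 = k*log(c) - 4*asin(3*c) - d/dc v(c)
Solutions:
 v(c) = C1 + c*k*(log(c) - 1) - 4*c*asin(3*c) - 4*sqrt(1 - 9*c^2)/3


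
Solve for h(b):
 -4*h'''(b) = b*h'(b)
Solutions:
 h(b) = C1 + Integral(C2*airyai(-2^(1/3)*b/2) + C3*airybi(-2^(1/3)*b/2), b)


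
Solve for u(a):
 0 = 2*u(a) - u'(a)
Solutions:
 u(a) = C1*exp(2*a)


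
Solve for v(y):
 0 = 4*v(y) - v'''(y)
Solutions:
 v(y) = C3*exp(2^(2/3)*y) + (C1*sin(2^(2/3)*sqrt(3)*y/2) + C2*cos(2^(2/3)*sqrt(3)*y/2))*exp(-2^(2/3)*y/2)


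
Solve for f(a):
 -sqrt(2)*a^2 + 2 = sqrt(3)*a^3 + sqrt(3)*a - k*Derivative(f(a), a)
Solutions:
 f(a) = C1 + sqrt(3)*a^4/(4*k) + sqrt(2)*a^3/(3*k) + sqrt(3)*a^2/(2*k) - 2*a/k


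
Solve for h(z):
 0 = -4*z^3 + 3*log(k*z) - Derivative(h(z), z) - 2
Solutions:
 h(z) = C1 - z^4 + 3*z*log(k*z) - 5*z


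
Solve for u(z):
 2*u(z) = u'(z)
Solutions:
 u(z) = C1*exp(2*z)


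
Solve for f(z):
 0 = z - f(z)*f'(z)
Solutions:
 f(z) = -sqrt(C1 + z^2)
 f(z) = sqrt(C1 + z^2)


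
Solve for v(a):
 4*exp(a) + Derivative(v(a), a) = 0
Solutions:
 v(a) = C1 - 4*exp(a)


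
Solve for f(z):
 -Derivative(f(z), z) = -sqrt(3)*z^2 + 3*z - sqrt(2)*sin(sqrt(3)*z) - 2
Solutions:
 f(z) = C1 + sqrt(3)*z^3/3 - 3*z^2/2 + 2*z - sqrt(6)*cos(sqrt(3)*z)/3


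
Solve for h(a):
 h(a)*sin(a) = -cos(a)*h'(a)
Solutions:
 h(a) = C1*cos(a)


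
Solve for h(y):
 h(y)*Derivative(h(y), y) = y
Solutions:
 h(y) = -sqrt(C1 + y^2)
 h(y) = sqrt(C1 + y^2)


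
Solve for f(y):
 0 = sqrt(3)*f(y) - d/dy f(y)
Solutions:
 f(y) = C1*exp(sqrt(3)*y)


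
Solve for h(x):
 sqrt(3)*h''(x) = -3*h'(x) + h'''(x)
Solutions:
 h(x) = C1 + C2*exp(x*(-sqrt(15) + sqrt(3))/2) + C3*exp(x*(sqrt(3) + sqrt(15))/2)


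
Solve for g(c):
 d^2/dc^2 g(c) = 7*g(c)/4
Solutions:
 g(c) = C1*exp(-sqrt(7)*c/2) + C2*exp(sqrt(7)*c/2)


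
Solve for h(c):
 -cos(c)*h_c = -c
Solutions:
 h(c) = C1 + Integral(c/cos(c), c)


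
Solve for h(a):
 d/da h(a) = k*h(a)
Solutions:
 h(a) = C1*exp(a*k)


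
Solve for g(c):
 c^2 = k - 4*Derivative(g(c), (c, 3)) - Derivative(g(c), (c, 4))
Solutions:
 g(c) = C1 + C2*c + C3*c^2 + C4*exp(-4*c) - c^5/240 + c^4/192 + c^3*(8*k - 1)/192


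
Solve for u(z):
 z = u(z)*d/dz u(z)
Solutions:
 u(z) = -sqrt(C1 + z^2)
 u(z) = sqrt(C1 + z^2)


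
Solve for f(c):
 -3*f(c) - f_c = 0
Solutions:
 f(c) = C1*exp(-3*c)


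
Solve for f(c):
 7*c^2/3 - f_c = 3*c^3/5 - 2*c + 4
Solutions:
 f(c) = C1 - 3*c^4/20 + 7*c^3/9 + c^2 - 4*c


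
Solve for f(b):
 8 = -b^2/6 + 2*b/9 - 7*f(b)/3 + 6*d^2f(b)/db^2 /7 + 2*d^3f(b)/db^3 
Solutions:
 f(b) = C1*exp(-b*(6*12^(1/3)/(49*sqrt(2377) + 2389)^(1/3) + 12 + 18^(1/3)*(49*sqrt(2377) + 2389)^(1/3))/84)*sin(2^(1/3)*3^(1/6)*b*(-(49*sqrt(2377) + 2389)^(1/3) + 2*2^(1/3)*3^(2/3)/(49*sqrt(2377) + 2389)^(1/3))/28) + C2*exp(-b*(6*12^(1/3)/(49*sqrt(2377) + 2389)^(1/3) + 12 + 18^(1/3)*(49*sqrt(2377) + 2389)^(1/3))/84)*cos(2^(1/3)*3^(1/6)*b*(-(49*sqrt(2377) + 2389)^(1/3) + 2*2^(1/3)*3^(2/3)/(49*sqrt(2377) + 2389)^(1/3))/28) + C3*exp(b*(-6 + 6*12^(1/3)/(49*sqrt(2377) + 2389)^(1/3) + 18^(1/3)*(49*sqrt(2377) + 2389)^(1/3))/42) - b^2/14 + 2*b/21 - 1194/343


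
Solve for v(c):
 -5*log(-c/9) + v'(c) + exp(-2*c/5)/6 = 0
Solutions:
 v(c) = C1 + 5*c*log(-c) + 5*c*(-2*log(3) - 1) + 5*exp(-2*c/5)/12


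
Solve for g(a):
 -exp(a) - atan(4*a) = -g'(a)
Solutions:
 g(a) = C1 + a*atan(4*a) + exp(a) - log(16*a^2 + 1)/8


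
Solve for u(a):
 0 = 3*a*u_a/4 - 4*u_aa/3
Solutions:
 u(a) = C1 + C2*erfi(3*sqrt(2)*a/8)


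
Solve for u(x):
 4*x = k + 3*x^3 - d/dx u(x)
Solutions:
 u(x) = C1 + k*x + 3*x^4/4 - 2*x^2


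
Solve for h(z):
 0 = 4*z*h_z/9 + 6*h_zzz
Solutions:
 h(z) = C1 + Integral(C2*airyai(-2^(1/3)*z/3) + C3*airybi(-2^(1/3)*z/3), z)


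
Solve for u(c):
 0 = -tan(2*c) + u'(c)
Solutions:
 u(c) = C1 - log(cos(2*c))/2


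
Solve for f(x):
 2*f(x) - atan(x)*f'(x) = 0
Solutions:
 f(x) = C1*exp(2*Integral(1/atan(x), x))


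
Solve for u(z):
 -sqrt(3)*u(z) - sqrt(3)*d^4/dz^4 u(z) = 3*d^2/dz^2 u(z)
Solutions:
 u(z) = C1*exp(-z*(-sqrt(6) + sqrt(2))/4)*sin(z*(sqrt(2) + sqrt(6))/4) + C2*exp(-z*(-sqrt(6) + sqrt(2))/4)*cos(z*(sqrt(2) + sqrt(6))/4) + C3*exp(z*(-sqrt(6) + sqrt(2))/4)*sin(z*(sqrt(2) + sqrt(6))/4) + C4*exp(z*(-sqrt(6) + sqrt(2))/4)*cos(z*(sqrt(2) + sqrt(6))/4)


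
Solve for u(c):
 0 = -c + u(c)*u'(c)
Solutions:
 u(c) = -sqrt(C1 + c^2)
 u(c) = sqrt(C1 + c^2)


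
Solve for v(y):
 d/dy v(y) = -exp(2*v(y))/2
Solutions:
 v(y) = log(-1/(C1 - y))/2
 v(y) = log(-sqrt(1/(C1 + y)))


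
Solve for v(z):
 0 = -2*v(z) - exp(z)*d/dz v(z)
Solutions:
 v(z) = C1*exp(2*exp(-z))


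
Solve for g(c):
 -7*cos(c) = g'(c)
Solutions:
 g(c) = C1 - 7*sin(c)


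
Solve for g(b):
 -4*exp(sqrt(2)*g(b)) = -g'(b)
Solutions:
 g(b) = sqrt(2)*(2*log(-1/(C1 + 4*b)) - log(2))/4


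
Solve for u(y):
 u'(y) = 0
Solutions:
 u(y) = C1


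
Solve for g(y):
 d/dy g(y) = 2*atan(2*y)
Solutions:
 g(y) = C1 + 2*y*atan(2*y) - log(4*y^2 + 1)/2


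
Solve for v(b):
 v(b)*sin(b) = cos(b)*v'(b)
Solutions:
 v(b) = C1/cos(b)


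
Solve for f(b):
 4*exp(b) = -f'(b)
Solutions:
 f(b) = C1 - 4*exp(b)


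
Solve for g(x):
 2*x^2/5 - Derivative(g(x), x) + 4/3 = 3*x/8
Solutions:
 g(x) = C1 + 2*x^3/15 - 3*x^2/16 + 4*x/3


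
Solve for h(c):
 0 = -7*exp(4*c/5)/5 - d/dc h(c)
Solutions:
 h(c) = C1 - 7*exp(4*c/5)/4


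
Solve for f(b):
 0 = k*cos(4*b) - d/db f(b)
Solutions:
 f(b) = C1 + k*sin(4*b)/4


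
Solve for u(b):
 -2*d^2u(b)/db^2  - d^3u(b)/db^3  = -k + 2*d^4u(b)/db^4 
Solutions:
 u(b) = C1 + C2*b + b^2*k/4 + (C3*sin(sqrt(15)*b/4) + C4*cos(sqrt(15)*b/4))*exp(-b/4)


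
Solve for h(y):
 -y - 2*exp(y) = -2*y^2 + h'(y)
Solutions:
 h(y) = C1 + 2*y^3/3 - y^2/2 - 2*exp(y)


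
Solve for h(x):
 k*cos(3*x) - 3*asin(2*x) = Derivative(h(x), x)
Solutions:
 h(x) = C1 + k*sin(3*x)/3 - 3*x*asin(2*x) - 3*sqrt(1 - 4*x^2)/2


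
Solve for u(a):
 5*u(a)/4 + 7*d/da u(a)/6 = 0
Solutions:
 u(a) = C1*exp(-15*a/14)


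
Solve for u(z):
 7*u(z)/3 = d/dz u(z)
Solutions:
 u(z) = C1*exp(7*z/3)


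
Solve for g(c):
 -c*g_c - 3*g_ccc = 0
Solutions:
 g(c) = C1 + Integral(C2*airyai(-3^(2/3)*c/3) + C3*airybi(-3^(2/3)*c/3), c)


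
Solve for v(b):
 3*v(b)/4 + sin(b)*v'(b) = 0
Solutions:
 v(b) = C1*(cos(b) + 1)^(3/8)/(cos(b) - 1)^(3/8)


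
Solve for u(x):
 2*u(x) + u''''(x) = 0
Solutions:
 u(x) = (C1*sin(2^(3/4)*x/2) + C2*cos(2^(3/4)*x/2))*exp(-2^(3/4)*x/2) + (C3*sin(2^(3/4)*x/2) + C4*cos(2^(3/4)*x/2))*exp(2^(3/4)*x/2)


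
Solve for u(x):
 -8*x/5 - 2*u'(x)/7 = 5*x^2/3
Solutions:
 u(x) = C1 - 35*x^3/18 - 14*x^2/5


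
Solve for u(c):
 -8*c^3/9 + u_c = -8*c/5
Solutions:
 u(c) = C1 + 2*c^4/9 - 4*c^2/5


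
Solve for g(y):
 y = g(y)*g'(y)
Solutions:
 g(y) = -sqrt(C1 + y^2)
 g(y) = sqrt(C1 + y^2)


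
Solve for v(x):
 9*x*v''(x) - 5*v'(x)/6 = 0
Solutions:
 v(x) = C1 + C2*x^(59/54)


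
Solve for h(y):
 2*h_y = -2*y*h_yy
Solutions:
 h(y) = C1 + C2*log(y)


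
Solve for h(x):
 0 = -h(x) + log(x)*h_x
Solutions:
 h(x) = C1*exp(li(x))


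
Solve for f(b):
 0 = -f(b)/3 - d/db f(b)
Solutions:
 f(b) = C1*exp(-b/3)


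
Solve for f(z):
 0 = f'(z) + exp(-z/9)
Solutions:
 f(z) = C1 + 9*exp(-z/9)


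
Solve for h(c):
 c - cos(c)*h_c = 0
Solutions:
 h(c) = C1 + Integral(c/cos(c), c)


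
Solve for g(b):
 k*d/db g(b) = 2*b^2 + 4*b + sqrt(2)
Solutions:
 g(b) = C1 + 2*b^3/(3*k) + 2*b^2/k + sqrt(2)*b/k


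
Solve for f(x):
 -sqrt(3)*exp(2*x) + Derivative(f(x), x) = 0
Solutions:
 f(x) = C1 + sqrt(3)*exp(2*x)/2


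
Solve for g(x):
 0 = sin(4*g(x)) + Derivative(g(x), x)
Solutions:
 g(x) = -acos((-C1 - exp(8*x))/(C1 - exp(8*x)))/4 + pi/2
 g(x) = acos((-C1 - exp(8*x))/(C1 - exp(8*x)))/4


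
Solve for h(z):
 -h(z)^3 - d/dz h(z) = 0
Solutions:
 h(z) = -sqrt(2)*sqrt(-1/(C1 - z))/2
 h(z) = sqrt(2)*sqrt(-1/(C1 - z))/2


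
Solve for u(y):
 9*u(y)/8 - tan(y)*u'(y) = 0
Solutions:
 u(y) = C1*sin(y)^(9/8)


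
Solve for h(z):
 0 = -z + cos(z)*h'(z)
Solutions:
 h(z) = C1 + Integral(z/cos(z), z)


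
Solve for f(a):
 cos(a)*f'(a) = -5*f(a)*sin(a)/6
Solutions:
 f(a) = C1*cos(a)^(5/6)


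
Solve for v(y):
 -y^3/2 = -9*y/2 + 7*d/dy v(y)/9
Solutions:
 v(y) = C1 - 9*y^4/56 + 81*y^2/28


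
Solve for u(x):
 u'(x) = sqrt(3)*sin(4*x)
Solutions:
 u(x) = C1 - sqrt(3)*cos(4*x)/4


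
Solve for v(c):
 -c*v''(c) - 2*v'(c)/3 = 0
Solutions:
 v(c) = C1 + C2*c^(1/3)


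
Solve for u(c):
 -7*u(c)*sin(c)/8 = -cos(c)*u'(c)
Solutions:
 u(c) = C1/cos(c)^(7/8)


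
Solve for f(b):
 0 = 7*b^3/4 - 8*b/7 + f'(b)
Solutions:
 f(b) = C1 - 7*b^4/16 + 4*b^2/7


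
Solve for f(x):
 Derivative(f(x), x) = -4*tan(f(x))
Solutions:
 f(x) = pi - asin(C1*exp(-4*x))
 f(x) = asin(C1*exp(-4*x))


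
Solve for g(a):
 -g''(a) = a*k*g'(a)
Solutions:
 g(a) = Piecewise((-sqrt(2)*sqrt(pi)*C1*erf(sqrt(2)*a*sqrt(k)/2)/(2*sqrt(k)) - C2, (k > 0) | (k < 0)), (-C1*a - C2, True))


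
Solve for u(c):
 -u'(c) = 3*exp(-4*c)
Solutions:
 u(c) = C1 + 3*exp(-4*c)/4


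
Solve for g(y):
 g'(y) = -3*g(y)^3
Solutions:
 g(y) = -sqrt(2)*sqrt(-1/(C1 - 3*y))/2
 g(y) = sqrt(2)*sqrt(-1/(C1 - 3*y))/2


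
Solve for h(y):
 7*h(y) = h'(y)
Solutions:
 h(y) = C1*exp(7*y)


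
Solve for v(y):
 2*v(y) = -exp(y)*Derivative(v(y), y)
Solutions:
 v(y) = C1*exp(2*exp(-y))


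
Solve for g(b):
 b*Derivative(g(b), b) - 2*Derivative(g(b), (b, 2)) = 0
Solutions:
 g(b) = C1 + C2*erfi(b/2)


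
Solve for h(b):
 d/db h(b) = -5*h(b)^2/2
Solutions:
 h(b) = 2/(C1 + 5*b)


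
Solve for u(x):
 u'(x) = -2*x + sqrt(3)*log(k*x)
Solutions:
 u(x) = C1 - x^2 + sqrt(3)*x*log(k*x) - sqrt(3)*x


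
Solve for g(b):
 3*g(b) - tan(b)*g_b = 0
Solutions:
 g(b) = C1*sin(b)^3


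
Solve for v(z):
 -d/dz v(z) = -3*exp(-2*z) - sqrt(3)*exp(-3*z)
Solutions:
 v(z) = C1 - 3*exp(-2*z)/2 - sqrt(3)*exp(-3*z)/3


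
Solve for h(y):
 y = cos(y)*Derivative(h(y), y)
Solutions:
 h(y) = C1 + Integral(y/cos(y), y)


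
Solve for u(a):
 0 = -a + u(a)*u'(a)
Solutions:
 u(a) = -sqrt(C1 + a^2)
 u(a) = sqrt(C1 + a^2)


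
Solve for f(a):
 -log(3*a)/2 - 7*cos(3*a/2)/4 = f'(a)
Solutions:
 f(a) = C1 - a*log(a)/2 - a*log(3)/2 + a/2 - 7*sin(3*a/2)/6


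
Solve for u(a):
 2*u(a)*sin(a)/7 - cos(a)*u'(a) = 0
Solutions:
 u(a) = C1/cos(a)^(2/7)


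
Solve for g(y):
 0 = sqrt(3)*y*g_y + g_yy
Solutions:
 g(y) = C1 + C2*erf(sqrt(2)*3^(1/4)*y/2)


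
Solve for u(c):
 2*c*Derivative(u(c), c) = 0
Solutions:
 u(c) = C1


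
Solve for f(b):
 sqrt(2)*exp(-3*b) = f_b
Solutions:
 f(b) = C1 - sqrt(2)*exp(-3*b)/3


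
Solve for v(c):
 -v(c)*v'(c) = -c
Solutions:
 v(c) = -sqrt(C1 + c^2)
 v(c) = sqrt(C1 + c^2)


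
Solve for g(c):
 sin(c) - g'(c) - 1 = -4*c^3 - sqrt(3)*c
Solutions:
 g(c) = C1 + c^4 + sqrt(3)*c^2/2 - c - cos(c)


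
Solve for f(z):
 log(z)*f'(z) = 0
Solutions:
 f(z) = C1


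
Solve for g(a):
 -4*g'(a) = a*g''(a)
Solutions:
 g(a) = C1 + C2/a^3


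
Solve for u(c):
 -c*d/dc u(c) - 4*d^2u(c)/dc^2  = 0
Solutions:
 u(c) = C1 + C2*erf(sqrt(2)*c/4)


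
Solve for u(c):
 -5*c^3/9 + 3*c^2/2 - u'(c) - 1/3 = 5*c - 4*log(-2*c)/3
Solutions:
 u(c) = C1 - 5*c^4/36 + c^3/2 - 5*c^2/2 + 4*c*log(-c)/3 + c*(-5 + 4*log(2))/3


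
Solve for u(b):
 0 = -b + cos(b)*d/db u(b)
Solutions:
 u(b) = C1 + Integral(b/cos(b), b)


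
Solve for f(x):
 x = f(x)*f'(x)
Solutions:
 f(x) = -sqrt(C1 + x^2)
 f(x) = sqrt(C1 + x^2)


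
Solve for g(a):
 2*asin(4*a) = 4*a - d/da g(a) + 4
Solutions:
 g(a) = C1 + 2*a^2 - 2*a*asin(4*a) + 4*a - sqrt(1 - 16*a^2)/2


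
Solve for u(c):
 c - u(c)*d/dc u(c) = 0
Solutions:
 u(c) = -sqrt(C1 + c^2)
 u(c) = sqrt(C1 + c^2)


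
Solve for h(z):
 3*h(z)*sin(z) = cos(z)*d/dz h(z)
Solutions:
 h(z) = C1/cos(z)^3


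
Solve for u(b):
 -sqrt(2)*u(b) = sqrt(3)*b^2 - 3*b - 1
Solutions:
 u(b) = -sqrt(6)*b^2/2 + 3*sqrt(2)*b/2 + sqrt(2)/2


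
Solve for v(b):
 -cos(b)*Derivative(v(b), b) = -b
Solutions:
 v(b) = C1 + Integral(b/cos(b), b)


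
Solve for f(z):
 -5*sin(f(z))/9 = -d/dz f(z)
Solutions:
 -5*z/9 + log(cos(f(z)) - 1)/2 - log(cos(f(z)) + 1)/2 = C1


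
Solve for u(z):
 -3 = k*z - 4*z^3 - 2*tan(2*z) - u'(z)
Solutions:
 u(z) = C1 + k*z^2/2 - z^4 + 3*z + log(cos(2*z))


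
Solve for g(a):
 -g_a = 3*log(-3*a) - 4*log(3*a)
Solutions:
 g(a) = C1 + a*log(a) + a*(-1 + log(3) - 3*I*pi)


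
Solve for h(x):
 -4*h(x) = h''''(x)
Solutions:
 h(x) = (C1*sin(x) + C2*cos(x))*exp(-x) + (C3*sin(x) + C4*cos(x))*exp(x)


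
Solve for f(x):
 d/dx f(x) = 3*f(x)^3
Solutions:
 f(x) = -sqrt(2)*sqrt(-1/(C1 + 3*x))/2
 f(x) = sqrt(2)*sqrt(-1/(C1 + 3*x))/2


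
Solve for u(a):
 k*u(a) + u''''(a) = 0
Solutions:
 u(a) = C1*exp(-a*(-k)^(1/4)) + C2*exp(a*(-k)^(1/4)) + C3*exp(-I*a*(-k)^(1/4)) + C4*exp(I*a*(-k)^(1/4))


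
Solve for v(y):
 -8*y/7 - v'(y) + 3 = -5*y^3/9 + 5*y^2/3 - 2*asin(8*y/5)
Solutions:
 v(y) = C1 + 5*y^4/36 - 5*y^3/9 - 4*y^2/7 + 2*y*asin(8*y/5) + 3*y + sqrt(25 - 64*y^2)/4


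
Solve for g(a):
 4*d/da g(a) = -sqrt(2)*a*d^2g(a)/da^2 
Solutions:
 g(a) = C1 + C2*a^(1 - 2*sqrt(2))


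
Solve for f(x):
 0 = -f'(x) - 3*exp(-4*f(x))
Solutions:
 f(x) = log(-I*(C1 - 12*x)^(1/4))
 f(x) = log(I*(C1 - 12*x)^(1/4))
 f(x) = log(-(C1 - 12*x)^(1/4))
 f(x) = log(C1 - 12*x)/4


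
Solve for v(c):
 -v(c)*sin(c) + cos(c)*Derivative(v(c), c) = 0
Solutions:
 v(c) = C1/cos(c)


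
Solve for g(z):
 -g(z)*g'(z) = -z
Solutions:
 g(z) = -sqrt(C1 + z^2)
 g(z) = sqrt(C1 + z^2)


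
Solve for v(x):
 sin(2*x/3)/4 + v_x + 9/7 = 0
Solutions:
 v(x) = C1 - 9*x/7 + 3*cos(2*x/3)/8


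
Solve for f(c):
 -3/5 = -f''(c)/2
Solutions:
 f(c) = C1 + C2*c + 3*c^2/5


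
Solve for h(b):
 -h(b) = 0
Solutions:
 h(b) = 0


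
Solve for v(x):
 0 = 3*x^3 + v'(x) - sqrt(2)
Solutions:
 v(x) = C1 - 3*x^4/4 + sqrt(2)*x


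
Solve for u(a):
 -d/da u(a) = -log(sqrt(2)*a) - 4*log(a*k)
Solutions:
 u(a) = C1 + a*(4*log(k) - 5 + log(2)/2) + 5*a*log(a)


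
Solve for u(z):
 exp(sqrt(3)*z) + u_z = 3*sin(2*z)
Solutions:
 u(z) = C1 - sqrt(3)*exp(sqrt(3)*z)/3 - 3*cos(2*z)/2


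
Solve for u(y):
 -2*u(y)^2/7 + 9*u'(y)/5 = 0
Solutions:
 u(y) = -63/(C1 + 10*y)
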